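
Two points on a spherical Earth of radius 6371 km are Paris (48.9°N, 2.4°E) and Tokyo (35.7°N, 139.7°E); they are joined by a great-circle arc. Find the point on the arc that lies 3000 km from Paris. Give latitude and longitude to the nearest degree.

Write both endpoints as unit vectors p₁, p₂ with components (cos φ cos λ, cos φ sin λ, sin φ).
The central angle between the endpoints is δ = arccos(p₁·p₂) ≈ 1.523 rad (87.3°). The total great-circle distance is δ·R ≈ 1.523 × 6371 ≈ 9705 km, so the target fraction is f = 3000/9705 ≈ 0.309.
Interpolate at f ≈ 0.309 with slerp weights a = sin((1−f)δ)/sin δ ≈ 0.870, b = sin(fδ)/sin δ ≈ 0.454.
p = a·p₁ + b·p₂ ≈ (0.290, 0.262, 0.920); φ = arcsin(p_z) ≈ 66.98°, λ = atan2(p_y, p_x) ≈ 42.16°.

≈ 67°N, 42°E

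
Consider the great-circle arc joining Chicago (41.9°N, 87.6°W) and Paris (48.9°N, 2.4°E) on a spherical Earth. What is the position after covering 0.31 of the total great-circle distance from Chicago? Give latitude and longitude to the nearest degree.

≈ 52°N, 65°W

From cos δ = sin φ₁ sin φ₂ + cos φ₁ cos φ₂ cos Δλ, the central angle is δ ≈ 1.043 rad (59.8°).
Interpolate at f = 0.31 with slerp weights a = sin((1−f)δ)/sin δ ≈ 0.763, b = sin(fδ)/sin δ ≈ 0.368.
p = a·p₁ + b·p₂ ≈ (0.265, -0.557, 0.787); φ = arcsin(p_z) ≈ 51.88°, λ = atan2(p_y, p_x) ≈ -64.54°.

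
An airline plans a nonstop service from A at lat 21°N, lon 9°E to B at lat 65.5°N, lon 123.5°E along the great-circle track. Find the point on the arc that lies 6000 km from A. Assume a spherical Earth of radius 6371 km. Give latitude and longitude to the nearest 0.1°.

≈ lat 65.3°N, lon 56.7°E

Convert each endpoint to a unit vector on the sphere (x = cos φ cos λ, y = cos φ sin λ, z = sin φ).
The central angle between the endpoints is δ = arccos(p₁·p₂) ≈ 1.404 rad (80.5°). The total great-circle distance is δ·R ≈ 1.404 × 6371 ≈ 8948 km, so the target fraction is f = 6000/8948 ≈ 0.671.
Interpolate at f ≈ 0.671 with slerp weights a = sin((1−f)δ)/sin δ ≈ 0.453, b = sin(fδ)/sin δ ≈ 0.820.
p = a·p₁ + b·p₂ ≈ (0.230, 0.350, 0.908); φ = arcsin(p_z) ≈ 65.27°, λ = atan2(p_y, p_x) ≈ 56.70°.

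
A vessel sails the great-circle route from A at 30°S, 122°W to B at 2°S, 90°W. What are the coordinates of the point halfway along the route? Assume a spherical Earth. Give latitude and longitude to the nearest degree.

Write both endpoints as unit vectors p₁, p₂ with components (cos φ cos λ, cos φ sin λ, sin φ).
The central angle between the endpoints is δ = arccos(p₁·p₂) ≈ 0.721 rad (41.3°).
Interpolate at f = 1/2 with slerp weights a = sin((1−f)δ)/sin δ ≈ 0.534, b = sin(fδ)/sin δ ≈ 0.534.
p = a·p₁ + b·p₂ ≈ (-0.245, -0.926, -0.286); φ = arcsin(p_z) ≈ -16.61°, λ = atan2(p_y, p_x) ≈ -104.83°.

≈ 17°S, 105°W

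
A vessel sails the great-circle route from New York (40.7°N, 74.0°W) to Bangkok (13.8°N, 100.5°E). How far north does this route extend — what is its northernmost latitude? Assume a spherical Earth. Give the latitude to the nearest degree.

≈ 85°N

The great circle lies in the plane with unit normal n̂ = (p₁ × p₂)/|p₁ × p₂|.
Here n̂_z ≈ +0.086; the vertex latitude is φ_max = arccos|n̂_z| ≈ 85.0°.
Check via Clairaut: cos φ_max = |cos φ₁| · sin C = cos(40.7°)·sin(6.5°) ≈ 0.086, again giving ≈ 85.0°.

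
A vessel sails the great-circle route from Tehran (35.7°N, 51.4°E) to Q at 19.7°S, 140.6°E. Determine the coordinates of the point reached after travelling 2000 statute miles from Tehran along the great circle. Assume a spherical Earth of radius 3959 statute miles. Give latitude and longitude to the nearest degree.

≈ 23°N, 82°E

The haversine formula gives a central angle δ ≈ 1.758 rad (100.7°) between the endpoints. The total great-circle distance is δ·R ≈ 1.758 × 3959 ≈ 6960 mi, so the target fraction is f = 2000/6960 ≈ 0.287.
Interpolate at f ≈ 0.287 with slerp weights a = sin((1−f)δ)/sin δ ≈ 0.967, b = sin(fδ)/sin δ ≈ 0.493.
p = a·p₁ + b·p₂ ≈ (0.131, 0.908, 0.398); φ = arcsin(p_z) ≈ 23.46°, λ = atan2(p_y, p_x) ≈ 81.76°.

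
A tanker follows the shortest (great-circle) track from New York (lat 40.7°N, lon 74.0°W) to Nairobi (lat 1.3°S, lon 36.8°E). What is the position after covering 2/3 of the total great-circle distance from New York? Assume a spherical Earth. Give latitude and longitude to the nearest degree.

≈ lat 22°N, lon 9°E

Write both endpoints as unit vectors p₁, p₂ with components (cos φ cos λ, cos φ sin λ, sin φ).
The central angle between the endpoints is δ = arccos(p₁·p₂) ≈ 1.859 rad (106.5°).
Interpolate at f = 2/3 with slerp weights a = sin((1−f)δ)/sin δ ≈ 0.606, b = sin(fδ)/sin δ ≈ 0.986.
p = a·p₁ + b·p₂ ≈ (0.916, 0.149, 0.373); φ = arcsin(p_z) ≈ 21.87°, λ = atan2(p_y, p_x) ≈ 9.25°.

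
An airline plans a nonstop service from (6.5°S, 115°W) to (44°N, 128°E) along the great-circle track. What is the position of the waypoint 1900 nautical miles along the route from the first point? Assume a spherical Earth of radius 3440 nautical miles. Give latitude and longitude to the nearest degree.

≈ (16°N, 137°W)

From cos δ = sin φ₁ sin φ₂ + cos φ₁ cos φ₂ cos Δλ, the central angle is δ ≈ 1.986 rad (113.8°). The total great-circle distance is δ·R ≈ 1.986 × 3440 ≈ 6831 nmi, so the target fraction is f = 1900/6831 ≈ 0.278.
Interpolate at f ≈ 0.278 with slerp weights a = sin((1−f)δ)/sin δ ≈ 1.082, b = sin(fδ)/sin δ ≈ 0.573.
p = a·p₁ + b·p₂ ≈ (-0.708, -0.650, 0.276); φ = arcsin(p_z) ≈ 16.01°, λ = atan2(p_y, p_x) ≈ -137.47°.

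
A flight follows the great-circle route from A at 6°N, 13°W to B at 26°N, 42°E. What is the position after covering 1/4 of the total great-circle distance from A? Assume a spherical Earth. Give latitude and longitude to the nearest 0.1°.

Write both endpoints as unit vectors p₁, p₂ with components (cos φ cos λ, cos φ sin λ, sin φ).
The central angle between the endpoints is δ = arccos(p₁·p₂) ≈ 0.978 rad (56.0°).
Interpolate at f = 1/4 with slerp weights a = sin((1−f)δ)/sin δ ≈ 0.807, b = sin(fδ)/sin δ ≈ 0.292.
p = a·p₁ + b·p₂ ≈ (0.977, -0.005, 0.212); φ = arcsin(p_z) ≈ 12.26°, λ = atan2(p_y, p_x) ≈ -0.30°.

≈ 12.3°N, 0.3°W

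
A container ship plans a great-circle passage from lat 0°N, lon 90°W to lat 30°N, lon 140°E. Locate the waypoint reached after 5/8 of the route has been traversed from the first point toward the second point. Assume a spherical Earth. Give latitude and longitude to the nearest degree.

Convert each endpoint to a unit vector on the sphere (x = cos φ cos λ, y = cos φ sin λ, z = sin φ).
The central angle between the endpoints is δ = arccos(p₁·p₂) ≈ 2.161 rad (123.8°).
Interpolate at f = 5/8 with slerp weights a = sin((1−f)δ)/sin δ ≈ 0.872, b = sin(fδ)/sin δ ≈ 1.175.
p = a·p₁ + b·p₂ ≈ (-0.779, -0.218, 0.587); φ = arcsin(p_z) ≈ 35.97°, λ = atan2(p_y, p_x) ≈ -164.35°.

≈ lat 36°N, lon 164°W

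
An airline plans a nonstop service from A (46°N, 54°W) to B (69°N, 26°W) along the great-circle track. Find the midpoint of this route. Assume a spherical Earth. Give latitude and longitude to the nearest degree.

Write both endpoints as unit vectors p₁, p₂ with components (cos φ cos λ, cos φ sin λ, sin φ).
The central angle between the endpoints is δ = arccos(p₁·p₂) ≈ 0.470 rad (27.0°).
Interpolate at f = 1/2 with slerp weights a = sin((1−f)δ)/sin δ ≈ 0.514, b = sin(fδ)/sin δ ≈ 0.514.
p = a·p₁ + b·p₂ ≈ (0.376, -0.370, 0.850); φ = arcsin(p_z) ≈ 58.20°, λ = atan2(p_y, p_x) ≈ -44.55°.

≈ (58°N, 45°W)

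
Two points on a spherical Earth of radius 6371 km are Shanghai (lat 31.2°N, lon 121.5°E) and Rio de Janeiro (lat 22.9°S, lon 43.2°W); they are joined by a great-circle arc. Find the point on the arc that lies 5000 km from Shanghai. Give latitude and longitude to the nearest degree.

Write both endpoints as unit vectors p₁, p₂ with components (cos φ cos λ, cos φ sin λ, sin φ).
The central angle between the endpoints is δ = arccos(p₁·p₂) ≈ 2.864 rad (164.1°). The total great-circle distance is δ·R ≈ 2.864 × 6371 ≈ 18244 km, so the target fraction is f = 5000/18244 ≈ 0.274.
Interpolate at f ≈ 0.274 with slerp weights a = sin((1−f)δ)/sin δ ≈ 3.183, b = sin(fδ)/sin δ ≈ 2.575.
p = a·p₁ + b·p₂ ≈ (0.306, 0.698, 0.647); φ = arcsin(p_z) ≈ 40.33°, λ = atan2(p_y, p_x) ≈ 66.31°.

≈ lat 40°N, lon 66°E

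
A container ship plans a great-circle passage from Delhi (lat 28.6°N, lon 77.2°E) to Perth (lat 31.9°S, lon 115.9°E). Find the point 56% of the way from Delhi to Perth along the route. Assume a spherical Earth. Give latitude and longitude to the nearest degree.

Convert each endpoint to a unit vector on the sphere (x = cos φ cos λ, y = cos φ sin λ, z = sin φ).
The central angle between the endpoints is δ = arccos(p₁·p₂) ≈ 1.236 rad (70.8°).
Interpolate at f = 0.56 with slerp weights a = sin((1−f)δ)/sin δ ≈ 0.548, b = sin(fδ)/sin δ ≈ 0.676.
p = a·p₁ + b·p₂ ≈ (-0.144, 0.985, -0.095); φ = arcsin(p_z) ≈ -5.44°, λ = atan2(p_y, p_x) ≈ 98.32°.

≈ lat 5°S, lon 98°E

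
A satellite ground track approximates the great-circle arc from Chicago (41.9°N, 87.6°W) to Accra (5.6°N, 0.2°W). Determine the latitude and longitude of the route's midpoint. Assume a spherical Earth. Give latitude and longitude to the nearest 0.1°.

≈ 31.1°N, 36.1°W

From cos δ = sin φ₁ sin φ₂ + cos φ₁ cos φ₂ cos Δλ, the central angle is δ ≈ 1.472 rad (84.3°).
Interpolate at f = 1/2 with slerp weights a = sin((1−f)δ)/sin δ ≈ 0.675, b = sin(fδ)/sin δ ≈ 0.675.
p = a·p₁ + b·p₂ ≈ (0.692, -0.504, 0.516); φ = arcsin(p_z) ≈ 31.09°, λ = atan2(p_y, p_x) ≈ -36.05°.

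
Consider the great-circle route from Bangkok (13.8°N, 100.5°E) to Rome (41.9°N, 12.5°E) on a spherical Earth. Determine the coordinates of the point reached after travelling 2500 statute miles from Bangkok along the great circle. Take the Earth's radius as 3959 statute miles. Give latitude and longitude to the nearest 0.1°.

≈ (34.6°N, 67.6°E)

Write both endpoints as unit vectors p₁, p₂ with components (cos φ cos λ, cos φ sin λ, sin φ).
The central angle between the endpoints is δ = arccos(p₁·p₂) ≈ 1.385 rad (79.4°). The total great-circle distance is δ·R ≈ 1.385 × 3959 ≈ 5484 mi, so the target fraction is f = 2500/5484 ≈ 0.456.
Interpolate at f ≈ 0.456 with slerp weights a = sin((1−f)δ)/sin δ ≈ 0.696, b = sin(fδ)/sin δ ≈ 0.601.
p = a·p₁ + b·p₂ ≈ (0.313, 0.762, 0.567); φ = arcsin(p_z) ≈ 34.56°, λ = atan2(p_y, p_x) ≈ 67.64°.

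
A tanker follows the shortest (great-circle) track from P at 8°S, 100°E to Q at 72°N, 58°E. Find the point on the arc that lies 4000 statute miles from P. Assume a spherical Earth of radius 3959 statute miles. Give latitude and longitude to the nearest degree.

≈ 48°N, 85°E

Write both endpoints as unit vectors p₁, p₂ with components (cos φ cos λ, cos φ sin λ, sin φ).
The central angle between the endpoints is δ = arccos(p₁·p₂) ≈ 1.476 rad (84.5°). The total great-circle distance is δ·R ≈ 1.476 × 3959 ≈ 5842 mi, so the target fraction is f = 4000/5842 ≈ 0.685.
Interpolate at f ≈ 0.685 with slerp weights a = sin((1−f)δ)/sin δ ≈ 0.451, b = sin(fδ)/sin δ ≈ 0.851.
p = a·p₁ + b·p₂ ≈ (0.062, 0.662, 0.747); φ = arcsin(p_z) ≈ 48.29°, λ = atan2(p_y, p_x) ≈ 84.67°.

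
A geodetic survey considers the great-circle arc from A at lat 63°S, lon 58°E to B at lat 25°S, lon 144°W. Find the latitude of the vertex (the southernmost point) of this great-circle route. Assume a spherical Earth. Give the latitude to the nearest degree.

The great circle lies in the plane with unit normal n̂ = (p₁ × p₂)/|p₁ × p₂|.
Here n̂_z ≈ +0.154; the vertex latitude is φ_max = arccos|n̂_z| ≈ 81.1°.
Check via Clairaut: cos φ_max = |cos φ₁| · sin C = cos(63.0°)·sin(160.2°) ≈ 0.154, again giving ≈ 81.1°.

≈ 81°S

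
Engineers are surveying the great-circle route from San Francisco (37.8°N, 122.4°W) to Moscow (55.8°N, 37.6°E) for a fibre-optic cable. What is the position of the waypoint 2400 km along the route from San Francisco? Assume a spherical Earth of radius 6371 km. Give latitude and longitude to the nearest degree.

≈ 59°N, 115°W

Write both endpoints as unit vectors p₁, p₂ with components (cos φ cos λ, cos φ sin λ, sin φ).
The central angle between the endpoints is δ = arccos(p₁·p₂) ≈ 1.481 rad (84.9°). The total great-circle distance is δ·R ≈ 1.481 × 6371 ≈ 9436 km, so the target fraction is f = 2400/9436 ≈ 0.254.
Interpolate at f ≈ 0.254 with slerp weights a = sin((1−f)δ)/sin δ ≈ 0.897, b = sin(fδ)/sin δ ≈ 0.369.
p = a·p₁ + b·p₂ ≈ (-0.215, -0.472, 0.855); φ = arcsin(p_z) ≈ 58.77°, λ = atan2(p_y, p_x) ≈ -114.53°.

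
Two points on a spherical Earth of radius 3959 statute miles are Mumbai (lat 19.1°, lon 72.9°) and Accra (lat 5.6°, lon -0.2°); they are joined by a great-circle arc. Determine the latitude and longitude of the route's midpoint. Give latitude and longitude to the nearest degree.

Write both endpoints as unit vectors p₁, p₂ with components (cos φ cos λ, cos φ sin λ, sin φ).
The central angle between the endpoints is δ = arccos(p₁·p₂) ≈ 1.261 rad (72.2°).
Interpolate at f = 1/2 with slerp weights a = sin((1−f)δ)/sin δ ≈ 0.619, b = sin(fδ)/sin δ ≈ 0.619.
p = a·p₁ + b·p₂ ≈ (0.788, 0.557, 0.263); φ = arcsin(p_z) ≈ 15.24°, λ = atan2(p_y, p_x) ≈ 35.25°.

≈ lat 15°, lon 35°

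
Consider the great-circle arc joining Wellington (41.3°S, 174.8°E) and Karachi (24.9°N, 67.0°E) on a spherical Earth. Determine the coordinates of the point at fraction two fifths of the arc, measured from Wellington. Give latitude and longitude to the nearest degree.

≈ 21°S, 123°E

From cos δ = sin φ₁ sin φ₂ + cos φ₁ cos φ₂ cos Δλ, the central angle is δ ≈ 2.079 rad (119.1°).
Interpolate at f = 2/5 with slerp weights a = sin((1−f)δ)/sin δ ≈ 1.085, b = sin(fδ)/sin δ ≈ 0.846.
p = a·p₁ + b·p₂ ≈ (-0.512, 0.780, -0.360); φ = arcsin(p_z) ≈ -21.10°, λ = atan2(p_y, p_x) ≈ 123.29°.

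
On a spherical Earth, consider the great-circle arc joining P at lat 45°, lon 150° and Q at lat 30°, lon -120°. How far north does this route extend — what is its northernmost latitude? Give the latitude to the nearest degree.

≈ 49°

The great circle lies in the plane with unit normal n̂ = (p₁ × p₂)/|p₁ × p₂|.
Here n̂_z ≈ +0.655; the vertex latitude is φ_max = arccos|n̂_z| ≈ 49.1°.
Check via Clairaut: cos φ_max = |cos φ₁| · sin C = cos(45.0°)·sin(67.8°) ≈ 0.655, again giving ≈ 49.1°.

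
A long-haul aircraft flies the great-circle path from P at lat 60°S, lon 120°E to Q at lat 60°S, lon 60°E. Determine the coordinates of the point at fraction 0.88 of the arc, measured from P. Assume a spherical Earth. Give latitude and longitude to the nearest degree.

≈ lat 61°S, lon 67°E

From cos δ = sin φ₁ sin φ₂ + cos φ₁ cos φ₂ cos Δλ, the central angle is δ ≈ 0.505 rad (29.0°).
Interpolate at f = 0.88 with slerp weights a = sin((1−f)δ)/sin δ ≈ 0.125, b = sin(fδ)/sin δ ≈ 0.889.
p = a·p₁ + b·p₂ ≈ (0.191, 0.439, -0.878); φ = arcsin(p_z) ≈ -61.40°, λ = atan2(p_y, p_x) ≈ 66.50°.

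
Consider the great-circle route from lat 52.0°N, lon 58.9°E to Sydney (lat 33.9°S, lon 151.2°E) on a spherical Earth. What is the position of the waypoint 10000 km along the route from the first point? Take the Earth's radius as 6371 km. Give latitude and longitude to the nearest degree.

≈ lat 13°S, lon 132°E

Convert each endpoint to a unit vector on the sphere (x = cos φ cos λ, y = cos φ sin λ, z = sin φ).
The central angle between the endpoints is δ = arccos(p₁·p₂) ≈ 2.049 rad (117.4°). The total great-circle distance is δ·R ≈ 2.049 × 6371 ≈ 13053 km, so the target fraction is f = 10000/13053 ≈ 0.766.
Interpolate at f ≈ 0.766 with slerp weights a = sin((1−f)δ)/sin δ ≈ 0.519, b = sin(fδ)/sin δ ≈ 1.126.
p = a·p₁ + b·p₂ ≈ (-0.654, 0.724, -0.219); φ = arcsin(p_z) ≈ -12.65°, λ = atan2(p_y, p_x) ≈ 132.09°.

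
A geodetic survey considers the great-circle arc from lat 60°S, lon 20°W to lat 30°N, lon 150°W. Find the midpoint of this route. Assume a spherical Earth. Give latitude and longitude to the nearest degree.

≈ lat 29°S, lon 115°W

Write both endpoints as unit vectors p₁, p₂ with components (cos φ cos λ, cos φ sin λ, sin φ).
The central angle between the endpoints is δ = arccos(p₁·p₂) ≈ 2.362 rad (135.3°).
Interpolate at f = 1/2 with slerp weights a = sin((1−f)δ)/sin δ ≈ 1.316, b = sin(fδ)/sin δ ≈ 1.316.
p = a·p₁ + b·p₂ ≈ (-0.369, -0.795, -0.482); φ = arcsin(p_z) ≈ -28.80°, λ = atan2(p_y, p_x) ≈ -114.88°.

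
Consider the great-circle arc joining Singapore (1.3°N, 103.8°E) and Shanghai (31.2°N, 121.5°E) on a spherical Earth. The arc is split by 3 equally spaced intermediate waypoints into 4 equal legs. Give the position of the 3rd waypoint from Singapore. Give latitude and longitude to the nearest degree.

≈ (24°N, 116°E)

Write both endpoints as unit vectors p₁, p₂ with components (cos φ cos λ, cos φ sin λ, sin φ).
The central angle between the endpoints is δ = arccos(p₁·p₂) ≈ 0.598 rad (34.3°).
Interpolate at f = 3/4 with slerp weights a = sin((1−f)δ)/sin δ ≈ 0.265, b = sin(fδ)/sin δ ≈ 0.770.
p = a·p₁ + b·p₂ ≈ (-0.407, 0.819, 0.405); φ = arcsin(p_z) ≈ 23.89°, λ = atan2(p_y, p_x) ≈ 116.45°.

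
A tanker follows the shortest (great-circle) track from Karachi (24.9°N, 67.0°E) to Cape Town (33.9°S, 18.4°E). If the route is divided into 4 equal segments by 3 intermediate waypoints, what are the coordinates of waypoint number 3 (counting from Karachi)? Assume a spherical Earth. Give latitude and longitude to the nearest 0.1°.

≈ 19.9°S, 32.3°E

Convert each endpoint to a unit vector on the sphere (x = cos φ cos λ, y = cos φ sin λ, z = sin φ).
The central angle between the endpoints is δ = arccos(p₁·p₂) ≈ 1.305 rad (74.7°).
Interpolate at f = 3/4 with slerp weights a = sin((1−f)δ)/sin δ ≈ 0.332, b = sin(fδ)/sin δ ≈ 0.860.
p = a·p₁ + b·p₂ ≈ (0.795, 0.503, -0.340); φ = arcsin(p_z) ≈ -19.86°, λ = atan2(p_y, p_x) ≈ 32.30°.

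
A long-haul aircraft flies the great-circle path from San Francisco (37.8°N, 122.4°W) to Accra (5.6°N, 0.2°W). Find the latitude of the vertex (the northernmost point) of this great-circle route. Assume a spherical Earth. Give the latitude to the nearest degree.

≈ 45°N

The great circle lies in the plane with unit normal n̂ = (p₁ × p₂)/|p₁ × p₂|.
Here n̂_z ≈ +0.713; the vertex latitude is φ_max = arccos|n̂_z| ≈ 44.5°.
Check via Clairaut: cos φ_max = |cos φ₁| · sin C = cos(37.8°)·sin(64.5°) ≈ 0.713, again giving ≈ 44.5°.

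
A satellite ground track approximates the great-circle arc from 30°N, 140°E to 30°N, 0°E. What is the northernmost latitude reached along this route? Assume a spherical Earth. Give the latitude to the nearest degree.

The great circle lies in the plane with unit normal n̂ = (p₁ × p₂)/|p₁ × p₂|.
Here n̂_z ≈ -0.510; the vertex latitude is φ_max = arccos|n̂_z| ≈ 59.4°.

≈ 59°N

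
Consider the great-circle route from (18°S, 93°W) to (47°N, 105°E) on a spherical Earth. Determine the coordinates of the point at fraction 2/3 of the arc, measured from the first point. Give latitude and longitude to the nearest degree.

Write both endpoints as unit vectors p₁, p₂ with components (cos φ cos λ, cos φ sin λ, sin φ).
The central angle between the endpoints is δ = arccos(p₁·p₂) ≈ 2.573 rad (147.4°).
Interpolate at f = 2/3 with slerp weights a = sin((1−f)δ)/sin δ ≈ 1.406, b = sin(fδ)/sin δ ≈ 1.839.
p = a·p₁ + b·p₂ ≈ (-0.395, -0.124, 0.911); φ = arcsin(p_z) ≈ 65.58°, λ = atan2(p_y, p_x) ≈ -162.60°.

≈ (66°N, 163°W)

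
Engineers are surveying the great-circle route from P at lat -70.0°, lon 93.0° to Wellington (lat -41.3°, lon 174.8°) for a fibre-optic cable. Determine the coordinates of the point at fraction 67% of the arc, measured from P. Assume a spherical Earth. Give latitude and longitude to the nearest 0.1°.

≈ lat -55.2°, lon 162.2°

From cos δ = sin φ₁ sin φ₂ + cos φ₁ cos φ₂ cos Δλ, the central angle is δ ≈ 0.854 rad (48.9°).
Interpolate at f = 0.67 with slerp weights a = sin((1−f)δ)/sin δ ≈ 0.369, b = sin(fδ)/sin δ ≈ 0.718.
p = a·p₁ + b·p₂ ≈ (-0.544, 0.175, -0.821); φ = arcsin(p_z) ≈ -55.15°, λ = atan2(p_y, p_x) ≈ 162.18°.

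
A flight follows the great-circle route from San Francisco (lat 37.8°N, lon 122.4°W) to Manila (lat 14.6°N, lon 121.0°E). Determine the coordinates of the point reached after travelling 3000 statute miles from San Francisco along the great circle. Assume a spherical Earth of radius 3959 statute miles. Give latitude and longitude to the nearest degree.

≈ lat 45°N, lon 179°E

Write both endpoints as unit vectors p₁, p₂ with components (cos φ cos λ, cos φ sin λ, sin φ).
The central angle between the endpoints is δ = arccos(p₁·p₂) ≈ 1.760 rad (100.8°). The total great-circle distance is δ·R ≈ 1.760 × 3959 ≈ 6967 mi, so the target fraction is f = 3000/6967 ≈ 0.431.
Interpolate at f ≈ 0.431 with slerp weights a = sin((1−f)δ)/sin δ ≈ 0.858, b = sin(fδ)/sin δ ≈ 0.700.
p = a·p₁ + b·p₂ ≈ (-0.712, 0.008, 0.702); φ = arcsin(p_z) ≈ 44.60°, λ = atan2(p_y, p_x) ≈ 179.35°.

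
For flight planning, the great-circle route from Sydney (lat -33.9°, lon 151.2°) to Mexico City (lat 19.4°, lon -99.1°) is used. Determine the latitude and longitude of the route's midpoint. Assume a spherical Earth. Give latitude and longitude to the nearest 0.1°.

Convert each endpoint to a unit vector on the sphere (x = cos φ cos λ, y = cos φ sin λ, z = sin φ).
The central angle between the endpoints is δ = arccos(p₁·p₂) ≈ 2.037 rad (116.7°).
Interpolate at f = 1/2 with slerp weights a = sin((1−f)δ)/sin δ ≈ 0.953, b = sin(fδ)/sin δ ≈ 0.953.
p = a·p₁ + b·p₂ ≈ (-0.835, -0.506, -0.215); φ = arcsin(p_z) ≈ -12.41°, λ = atan2(p_y, p_x) ≈ -148.77°.

≈ lat -12.4°, lon -148.8°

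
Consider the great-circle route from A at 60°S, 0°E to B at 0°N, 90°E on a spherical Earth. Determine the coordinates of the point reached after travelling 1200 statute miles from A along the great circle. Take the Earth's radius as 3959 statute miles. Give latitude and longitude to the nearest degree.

≈ 56°S, 32°E

The haversine formula gives a central angle δ ≈ 1.571 rad (90.0°) between the endpoints. The total great-circle distance is δ·R ≈ 1.571 × 3959 ≈ 6219 mi, so the target fraction is f = 1200/6219 ≈ 0.193.
Interpolate at f ≈ 0.193 with slerp weights a = sin((1−f)δ)/sin δ ≈ 0.954, b = sin(fδ)/sin δ ≈ 0.298.
p = a·p₁ + b·p₂ ≈ (0.477, 0.298, -0.827); φ = arcsin(p_z) ≈ -55.75°, λ = atan2(p_y, p_x) ≈ 32.03°.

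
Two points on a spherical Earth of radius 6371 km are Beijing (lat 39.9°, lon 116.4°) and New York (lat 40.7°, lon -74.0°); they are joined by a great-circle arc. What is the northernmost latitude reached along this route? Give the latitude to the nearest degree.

≈ 84°

The great circle lies in the plane with unit normal n̂ = (p₁ × p₂)/|p₁ × p₂|.
Here n̂_z ≈ +0.106; the vertex latitude is φ_max = arccos|n̂_z| ≈ 83.9°.
Check via Clairaut: cos φ_max = |cos φ₁| · sin C = cos(39.9°)·sin(8.0°) ≈ 0.106, again giving ≈ 83.9°.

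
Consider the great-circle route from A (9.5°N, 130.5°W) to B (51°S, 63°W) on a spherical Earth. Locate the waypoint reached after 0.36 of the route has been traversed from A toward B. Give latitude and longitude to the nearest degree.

≈ (15°S, 113°W)

Convert each endpoint to a unit vector on the sphere (x = cos φ cos λ, y = cos φ sin λ, z = sin φ).
The central angle between the endpoints is δ = arccos(p₁·p₂) ≈ 1.461 rad (83.7°).
Interpolate at f = 0.36 with slerp weights a = sin((1−f)δ)/sin δ ≈ 0.810, b = sin(fδ)/sin δ ≈ 0.505.
p = a·p₁ + b·p₂ ≈ (-0.374, -0.890, -0.259); φ = arcsin(p_z) ≈ -15.01°, λ = atan2(p_y, p_x) ≈ -112.80°.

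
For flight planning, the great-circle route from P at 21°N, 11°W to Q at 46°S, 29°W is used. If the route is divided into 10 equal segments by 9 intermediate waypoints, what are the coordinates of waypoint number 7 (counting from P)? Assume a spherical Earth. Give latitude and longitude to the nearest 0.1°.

≈ 26.1°S, 22.0°W

The haversine formula gives a central angle δ ≈ 1.204 rad (69.0°) between the endpoints.
Interpolate at f = 7/10 with slerp weights a = sin((1−f)δ)/sin δ ≈ 0.379, b = sin(fδ)/sin δ ≈ 0.800.
p = a·p₁ + b·p₂ ≈ (0.833, -0.337, -0.440); φ = arcsin(p_z) ≈ -26.08°, λ = atan2(p_y, p_x) ≈ -22.02°.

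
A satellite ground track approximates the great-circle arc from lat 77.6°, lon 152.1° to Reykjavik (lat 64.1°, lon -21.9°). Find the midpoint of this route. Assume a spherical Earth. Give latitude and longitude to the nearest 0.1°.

The haversine formula gives a central angle δ ≈ 0.668 rad (38.3°) between the endpoints.
Interpolate at f = 1/2 with slerp weights a = sin((1−f)δ)/sin δ ≈ 0.529, b = sin(fδ)/sin δ ≈ 0.529.
p = a·p₁ + b·p₂ ≈ (0.114, -0.033, 0.993); φ = arcsin(p_z) ≈ 83.18°, λ = atan2(p_y, p_x) ≈ -16.16°.

≈ lat 83.2°, lon -16.2°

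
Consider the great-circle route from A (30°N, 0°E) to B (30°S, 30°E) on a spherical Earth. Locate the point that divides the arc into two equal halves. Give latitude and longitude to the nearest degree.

≈ (0°N, 15°E)

Write both endpoints as unit vectors p₁, p₂ with components (cos φ cos λ, cos φ sin λ, sin φ).
The central angle between the endpoints is δ = arccos(p₁·p₂) ≈ 1.160 rad (66.5°).
Interpolate at f = 1/2 with slerp weights a = sin((1−f)δ)/sin δ ≈ 0.598, b = sin(fδ)/sin δ ≈ 0.598.
p = a·p₁ + b·p₂ ≈ (0.966, 0.259, 0.000); φ = arcsin(p_z) ≈ 0.00°, λ = atan2(p_y, p_x) ≈ 15.00°.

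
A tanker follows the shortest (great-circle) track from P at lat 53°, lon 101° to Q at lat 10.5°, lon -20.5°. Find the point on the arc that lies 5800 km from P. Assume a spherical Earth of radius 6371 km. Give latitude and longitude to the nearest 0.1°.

≈ lat 47.8°, lon 14.1°

From cos δ = sin φ₁ sin φ₂ + cos φ₁ cos φ₂ cos Δλ, the central angle is δ ≈ 1.735 rad (99.4°). The total great-circle distance is δ·R ≈ 1.735 × 6371 ≈ 11055 km, so the target fraction is f = 5800/11055 ≈ 0.525.
Interpolate at f ≈ 0.525 with slerp weights a = sin((1−f)δ)/sin δ ≈ 0.744, b = sin(fδ)/sin δ ≈ 0.801.
p = a·p₁ + b·p₂ ≈ (0.652, 0.164, 0.740); φ = arcsin(p_z) ≈ 47.77°, λ = atan2(p_y, p_x) ≈ 14.13°.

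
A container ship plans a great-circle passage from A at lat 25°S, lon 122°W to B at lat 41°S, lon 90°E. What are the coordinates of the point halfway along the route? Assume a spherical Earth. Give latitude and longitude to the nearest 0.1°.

≈ lat 66.0°S, lon 178.3°W

From cos δ = sin φ₁ sin φ₂ + cos φ₁ cos φ₂ cos Δλ, the central angle is δ ≈ 1.878 rad (107.6°).
Interpolate at f = 1/2 with slerp weights a = sin((1−f)δ)/sin δ ≈ 0.847, b = sin(fδ)/sin δ ≈ 0.847.
p = a·p₁ + b·p₂ ≈ (-0.407, -0.012, -0.913); φ = arcsin(p_z) ≈ -65.99°, λ = atan2(p_y, p_x) ≈ -178.34°.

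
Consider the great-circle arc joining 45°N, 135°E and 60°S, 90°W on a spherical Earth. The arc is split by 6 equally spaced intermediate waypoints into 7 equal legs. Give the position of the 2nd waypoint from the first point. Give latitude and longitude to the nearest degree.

≈ 10°N, 164°E

Convert each endpoint to a unit vector on the sphere (x = cos φ cos λ, y = cos φ sin λ, z = sin φ).
The central angle between the endpoints is δ = arccos(p₁·p₂) ≈ 2.611 rad (149.6°).
Interpolate at f = 2/7 with slerp weights a = sin((1−f)δ)/sin δ ≈ 1.890, b = sin(fδ)/sin δ ≈ 1.340.
p = a·p₁ + b·p₂ ≈ (-0.945, 0.275, 0.176); φ = arcsin(p_z) ≈ 10.13°, λ = atan2(p_y, p_x) ≈ 163.78°.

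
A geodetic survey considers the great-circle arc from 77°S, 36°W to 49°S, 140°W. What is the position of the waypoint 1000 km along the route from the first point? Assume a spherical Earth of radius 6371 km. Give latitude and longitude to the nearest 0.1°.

≈ 78.1°S, 78.3°W

Write both endpoints as unit vectors p₁, p₂ with components (cos φ cos λ, cos φ sin λ, sin φ).
The central angle between the endpoints is δ = arccos(p₁·p₂) ≈ 0.796 rad (45.6°). The total great-circle distance is δ·R ≈ 0.796 × 6371 ≈ 5070 km, so the target fraction is f = 1000/5070 ≈ 0.197.
Interpolate at f ≈ 0.197 with slerp weights a = sin((1−f)δ)/sin δ ≈ 0.835, b = sin(fδ)/sin δ ≈ 0.219.
p = a·p₁ + b·p₂ ≈ (0.042, -0.203, -0.978); φ = arcsin(p_z) ≈ -78.06°, λ = atan2(p_y, p_x) ≈ -78.31°.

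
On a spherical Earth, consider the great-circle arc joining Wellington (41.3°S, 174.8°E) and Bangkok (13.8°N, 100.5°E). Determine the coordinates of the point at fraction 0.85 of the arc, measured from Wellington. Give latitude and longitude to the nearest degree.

≈ 5°N, 110°E

Write both endpoints as unit vectors p₁, p₂ with components (cos φ cos λ, cos φ sin λ, sin φ).
The central angle between the endpoints is δ = arccos(p₁·p₂) ≈ 1.531 rad (87.7°).
Interpolate at f = 0.85 with slerp weights a = sin((1−f)δ)/sin δ ≈ 0.228, b = sin(fδ)/sin δ ≈ 0.965.
p = a·p₁ + b·p₂ ≈ (-0.341, 0.937, 0.080); φ = arcsin(p_z) ≈ 4.57°, λ = atan2(p_y, p_x) ≈ 110.01°.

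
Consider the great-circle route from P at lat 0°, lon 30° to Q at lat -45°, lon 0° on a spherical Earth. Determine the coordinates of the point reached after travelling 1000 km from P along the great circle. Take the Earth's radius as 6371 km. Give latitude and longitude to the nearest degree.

Write both endpoints as unit vectors p₁, p₂ with components (cos φ cos λ, cos φ sin λ, sin φ).
The central angle between the endpoints is δ = arccos(p₁·p₂) ≈ 0.912 rad (52.2°). The total great-circle distance is δ·R ≈ 0.912 × 6371 ≈ 5809 km, so the target fraction is f = 1000/5809 ≈ 0.172.
Interpolate at f ≈ 0.172 with slerp weights a = sin((1−f)δ)/sin δ ≈ 0.867, b = sin(fδ)/sin δ ≈ 0.198.
p = a·p₁ + b·p₂ ≈ (0.890, 0.433, -0.140); φ = arcsin(p_z) ≈ -8.04°, λ = atan2(p_y, p_x) ≈ 25.95°.

≈ lat -8°, lon 26°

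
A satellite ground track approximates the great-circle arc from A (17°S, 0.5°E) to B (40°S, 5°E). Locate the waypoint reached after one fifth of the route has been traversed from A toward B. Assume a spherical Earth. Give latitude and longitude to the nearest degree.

≈ (22°S, 1°E)

Convert each endpoint to a unit vector on the sphere (x = cos φ cos λ, y = cos φ sin λ, z = sin φ).
The central angle between the endpoints is δ = arccos(p₁·p₂) ≈ 0.407 rad (23.3°).
Interpolate at f = 1/5 with slerp weights a = sin((1−f)δ)/sin δ ≈ 0.808, b = sin(fδ)/sin δ ≈ 0.205.
p = a·p₁ + b·p₂ ≈ (0.929, 0.020, -0.368); φ = arcsin(p_z) ≈ -21.61°, λ = atan2(p_y, p_x) ≈ 1.26°.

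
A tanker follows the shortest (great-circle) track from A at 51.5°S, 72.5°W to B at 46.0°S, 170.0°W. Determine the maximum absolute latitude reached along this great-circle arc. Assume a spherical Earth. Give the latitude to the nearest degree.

The great circle lies in the plane with unit normal n̂ = (p₁ × p₂)/|p₁ × p₂|.
Here n̂_z ≈ -0.497; the vertex latitude is φ_max = arccos|n̂_z| ≈ 60.2°.

≈ 60°S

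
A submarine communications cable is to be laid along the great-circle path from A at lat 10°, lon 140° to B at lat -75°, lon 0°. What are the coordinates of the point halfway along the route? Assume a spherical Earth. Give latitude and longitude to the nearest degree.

The haversine formula gives a central angle δ ≈ 1.942 rad (111.3°) between the endpoints.
Interpolate at f = 1/2 with slerp weights a = sin((1−f)δ)/sin δ ≈ 0.886, b = sin(fδ)/sin δ ≈ 0.886.
p = a·p₁ + b·p₂ ≈ (-0.439, 0.561, -0.702); φ = arcsin(p_z) ≈ -44.58°, λ = atan2(p_y, p_x) ≈ 128.06°.

≈ lat -45°, lon 128°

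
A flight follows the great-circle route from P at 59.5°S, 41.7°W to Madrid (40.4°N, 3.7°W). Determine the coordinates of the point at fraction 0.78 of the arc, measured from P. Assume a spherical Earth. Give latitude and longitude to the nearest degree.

≈ 18°N, 11°W

From cos δ = sin φ₁ sin φ₂ + cos φ₁ cos φ₂ cos Δλ, the central angle is δ ≈ 1.827 rad (104.7°).
Interpolate at f = 0.78 with slerp weights a = sin((1−f)δ)/sin δ ≈ 0.405, b = sin(fδ)/sin δ ≈ 1.023.
p = a·p₁ + b·p₂ ≈ (0.931, -0.187, 0.314); φ = arcsin(p_z) ≈ 18.33°, λ = atan2(p_y, p_x) ≈ -11.35°.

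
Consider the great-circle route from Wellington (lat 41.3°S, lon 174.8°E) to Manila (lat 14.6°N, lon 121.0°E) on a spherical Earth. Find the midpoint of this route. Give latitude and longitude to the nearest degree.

The haversine formula gives a central angle δ ≈ 1.305 rad (74.8°) between the endpoints.
Interpolate at f = 1/2 with slerp weights a = sin((1−f)δ)/sin δ ≈ 0.629, b = sin(fδ)/sin δ ≈ 0.629.
p = a·p₁ + b·p₂ ≈ (-0.784, 0.565, -0.257); φ = arcsin(p_z) ≈ -14.87°, λ = atan2(p_y, p_x) ≈ 144.24°.

≈ lat 15°S, lon 144°E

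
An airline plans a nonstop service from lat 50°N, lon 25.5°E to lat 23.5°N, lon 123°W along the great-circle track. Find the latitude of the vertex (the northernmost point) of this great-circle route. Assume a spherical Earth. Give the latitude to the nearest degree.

The great circle lies in the plane with unit normal n̂ = (p₁ × p₂)/|p₁ × p₂|.
Here n̂_z ≈ -0.314; the vertex latitude is φ_max = arccos|n̂_z| ≈ 71.7°.
Check via Clairaut: cos φ_max = |cos φ₁| · sin C = cos(50.0°)·sin(29.3°) ≈ 0.314, again giving ≈ 71.7°.

≈ 72°N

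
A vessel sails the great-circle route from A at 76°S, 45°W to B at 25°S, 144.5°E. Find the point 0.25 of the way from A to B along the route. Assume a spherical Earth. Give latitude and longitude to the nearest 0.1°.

≈ 83.8°S, 163.3°E

Write both endpoints as unit vectors p₁, p₂ with components (cos φ cos λ, cos φ sin λ, sin φ).
The central angle between the endpoints is δ = arccos(p₁·p₂) ≈ 1.376 rad (78.8°).
Interpolate at f = 0.25 with slerp weights a = sin((1−f)δ)/sin δ ≈ 0.875, b = sin(fδ)/sin δ ≈ 0.344.
p = a·p₁ + b·p₂ ≈ (-0.104, 0.031, -0.994); φ = arcsin(p_z) ≈ -83.77°, λ = atan2(p_y, p_x) ≈ 163.27°.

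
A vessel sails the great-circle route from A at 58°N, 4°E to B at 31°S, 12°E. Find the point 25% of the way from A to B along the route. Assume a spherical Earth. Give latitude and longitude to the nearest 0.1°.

≈ 35.8°N, 7.2°E

From cos δ = sin φ₁ sin φ₂ + cos φ₁ cos φ₂ cos Δλ, the central angle is δ ≈ 1.558 rad (89.3°).
Interpolate at f = 0.25 with slerp weights a = sin((1−f)δ)/sin δ ≈ 0.920, b = sin(fδ)/sin δ ≈ 0.380.
p = a·p₁ + b·p₂ ≈ (0.805, 0.102, 0.585); φ = arcsin(p_z) ≈ 35.79°, λ = atan2(p_y, p_x) ≈ 7.20°.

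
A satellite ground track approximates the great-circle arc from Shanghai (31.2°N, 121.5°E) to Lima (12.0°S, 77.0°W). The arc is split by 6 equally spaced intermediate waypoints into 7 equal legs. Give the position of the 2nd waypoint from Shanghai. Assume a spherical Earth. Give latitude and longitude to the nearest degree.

Convert each endpoint to a unit vector on the sphere (x = cos φ cos λ, y = cos φ sin λ, z = sin φ).
The central angle between the endpoints is δ = arccos(p₁·p₂) ≈ 2.693 rad (154.3°).
Interpolate at f = 2/7 with slerp weights a = sin((1−f)δ)/sin δ ≈ 2.165, b = sin(fδ)/sin δ ≈ 1.605.
p = a·p₁ + b·p₂ ≈ (-0.614, 0.049, 0.788); φ = arcsin(p_z) ≈ 51.96°, λ = atan2(p_y, p_x) ≈ 175.44°.

≈ 52°N, 175°E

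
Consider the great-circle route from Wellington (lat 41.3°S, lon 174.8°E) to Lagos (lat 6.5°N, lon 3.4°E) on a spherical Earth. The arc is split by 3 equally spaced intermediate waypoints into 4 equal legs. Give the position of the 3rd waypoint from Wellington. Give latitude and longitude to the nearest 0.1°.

Convert each endpoint to a unit vector on the sphere (x = cos φ cos λ, y = cos φ sin λ, z = sin φ).
The central angle between the endpoints is δ = arccos(p₁·p₂) ≈ 2.520 rad (144.4°).
Interpolate at f = 3/4 with slerp weights a = sin((1−f)δ)/sin δ ≈ 1.011, b = sin(fδ)/sin δ ≈ 1.630.
p = a·p₁ + b·p₂ ≈ (0.860, 0.165, -0.483); φ = arcsin(p_z) ≈ -28.87°, λ = atan2(p_y, p_x) ≈ 10.85°.

≈ lat 28.9°S, lon 10.9°E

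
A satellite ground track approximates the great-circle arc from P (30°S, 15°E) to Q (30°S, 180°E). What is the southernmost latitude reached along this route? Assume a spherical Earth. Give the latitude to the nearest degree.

≈ 77°S

The great circle lies in the plane with unit normal n̂ = (p₁ × p₂)/|p₁ × p₂|.
Here n̂_z ≈ +0.221; the vertex latitude is φ_max = arccos|n̂_z| ≈ 77.3°.
Check via Clairaut: cos φ_max = |cos φ₁| · sin C = cos(30.0°)·sin(165.2°) ≈ 0.221, again giving ≈ 77.3°.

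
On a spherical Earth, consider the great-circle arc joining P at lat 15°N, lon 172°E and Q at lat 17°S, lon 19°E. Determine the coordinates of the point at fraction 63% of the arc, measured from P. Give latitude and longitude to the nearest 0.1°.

From cos δ = sin φ₁ sin φ₂ + cos φ₁ cos φ₂ cos Δλ, the central angle is δ ≈ 2.688 rad (154.0°).
Interpolate at f = 0.63 with slerp weights a = sin((1−f)δ)/sin δ ≈ 1.912, b = sin(fδ)/sin δ ≈ 2.263.
p = a·p₁ + b·p₂ ≈ (0.218, 0.962, -0.167); φ = arcsin(p_z) ≈ -9.61°, λ = atan2(p_y, p_x) ≈ 77.25°.

≈ lat 9.6°S, lon 77.2°E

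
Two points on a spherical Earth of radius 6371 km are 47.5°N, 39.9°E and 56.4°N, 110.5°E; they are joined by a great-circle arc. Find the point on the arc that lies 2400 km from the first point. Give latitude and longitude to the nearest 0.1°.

≈ 57.5°N, 71.9°E

From cos δ = sin φ₁ sin φ₂ + cos φ₁ cos φ₂ cos Δλ, the central angle is δ ≈ 0.740 rad (42.4°). The total great-circle distance is δ·R ≈ 0.740 × 6371 ≈ 4716 km, so the target fraction is f = 2400/4716 ≈ 0.509.
Interpolate at f ≈ 0.509 with slerp weights a = sin((1−f)δ)/sin δ ≈ 0.527, b = sin(fδ)/sin δ ≈ 0.545.
p = a·p₁ + b·p₂ ≈ (0.168, 0.511, 0.843); φ = arcsin(p_z) ≈ 57.46°, λ = atan2(p_y, p_x) ≈ 71.85°.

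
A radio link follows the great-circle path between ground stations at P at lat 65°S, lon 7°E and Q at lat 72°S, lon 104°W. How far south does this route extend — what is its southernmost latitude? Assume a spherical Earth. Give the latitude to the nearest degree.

≈ 78°S

The great circle lies in the plane with unit normal n̂ = (p₁ × p₂)/|p₁ × p₂|.
Here n̂_z ≈ -0.210; the vertex latitude is φ_max = arccos|n̂_z| ≈ 77.8°.
Check via Clairaut: cos φ_max = |cos φ₁| · sin C = cos(65.0°)·sin(150.1°) ≈ 0.210, again giving ≈ 77.8°.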